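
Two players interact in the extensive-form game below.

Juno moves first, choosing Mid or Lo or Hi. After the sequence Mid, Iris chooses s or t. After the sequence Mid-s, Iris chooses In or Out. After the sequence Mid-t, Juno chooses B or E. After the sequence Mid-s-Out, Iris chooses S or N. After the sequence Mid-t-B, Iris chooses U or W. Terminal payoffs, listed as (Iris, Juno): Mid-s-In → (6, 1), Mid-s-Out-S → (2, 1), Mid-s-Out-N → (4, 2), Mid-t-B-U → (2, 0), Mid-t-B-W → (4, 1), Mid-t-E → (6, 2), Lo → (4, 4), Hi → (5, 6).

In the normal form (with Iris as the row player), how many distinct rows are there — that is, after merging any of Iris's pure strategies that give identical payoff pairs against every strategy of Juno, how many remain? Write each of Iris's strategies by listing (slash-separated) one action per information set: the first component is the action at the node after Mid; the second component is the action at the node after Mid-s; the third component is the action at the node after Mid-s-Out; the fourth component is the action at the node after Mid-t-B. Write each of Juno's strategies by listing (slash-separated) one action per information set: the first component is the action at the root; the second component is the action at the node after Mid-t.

Iris has 16 pure strategies: s/In/S/U, s/In/S/W, s/In/N/U, s/In/N/W, s/Out/S/U, s/Out/S/W, s/Out/N/U, s/Out/N/W, t/In/S/U, t/In/S/W, t/In/N/U, t/In/N/W, t/Out/S/U, t/Out/S/W, t/Out/N/U, t/Out/N/W. Columns: Mid/B, Mid/E, Lo/B, Lo/E, Hi/B, Hi/E.
{s/In/S/U, s/In/S/W, s/In/N/U, s/In/N/W} → row (6,1) (6,1) (4,4) (4,4) (5,6) (5,6)
{s/Out/S/U, s/Out/S/W} → row (2,1) (2,1) (4,4) (4,4) (5,6) (5,6)
{s/Out/N/U, s/Out/N/W} → row (4,2) (4,2) (4,4) (4,4) (5,6) (5,6)
{t/In/S/U, t/In/N/U, t/Out/S/U, t/Out/N/U} → row (2,0) (6,2) (4,4) (4,4) (5,6) (5,6)
{t/In/S/W, t/In/N/W, t/Out/S/W, t/Out/N/W} → row (4,1) (6,2) (4,4) (4,4) (5,6) (5,6)
That's 5 distinct rows out of 16 strategies.

5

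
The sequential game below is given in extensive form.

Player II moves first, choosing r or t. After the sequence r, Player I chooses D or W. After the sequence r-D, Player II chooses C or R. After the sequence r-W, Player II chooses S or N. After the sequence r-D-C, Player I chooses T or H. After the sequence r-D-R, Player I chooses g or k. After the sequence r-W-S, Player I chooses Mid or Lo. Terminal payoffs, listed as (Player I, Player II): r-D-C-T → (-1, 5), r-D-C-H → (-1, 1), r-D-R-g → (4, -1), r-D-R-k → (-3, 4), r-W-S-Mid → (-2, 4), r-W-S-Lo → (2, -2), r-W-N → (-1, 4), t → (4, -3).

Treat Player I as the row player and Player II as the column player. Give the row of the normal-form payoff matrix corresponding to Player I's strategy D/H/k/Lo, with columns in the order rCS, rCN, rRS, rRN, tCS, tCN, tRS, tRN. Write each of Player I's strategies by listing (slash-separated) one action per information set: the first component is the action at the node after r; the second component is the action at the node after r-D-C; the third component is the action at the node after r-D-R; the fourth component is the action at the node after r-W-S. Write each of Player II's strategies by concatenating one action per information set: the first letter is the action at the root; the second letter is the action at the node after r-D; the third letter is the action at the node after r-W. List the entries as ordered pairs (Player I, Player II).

vs rCS: Player II plays r → Player I plays D at [r] → Player II plays C at [r-D] → Player I plays H at [r-D-C] → (-1, 1)
vs rCN: Player II plays r → Player I plays D at [r] → Player II plays C at [r-D] → Player I plays H at [r-D-C] → (-1, 1)
vs rRS: Player II plays r → Player I plays D at [r] → Player II plays R at [r-D] → Player I plays k at [r-D-R] → (-3, 4)
vs rRN: Player II plays r → Player I plays D at [r] → Player II plays R at [r-D] → Player I plays k at [r-D-R] → (-3, 4)
vs tCS: Player II plays t → (4, -3)
vs tCN: Player II plays t → (4, -3)
vs tRS: Player II plays t → (4, -3)
vs tRN: Player II plays t → (4, -3)

(-1,1) (-1,1) (-3,4) (-3,4) (4,-3) (4,-3) (4,-3) (4,-3)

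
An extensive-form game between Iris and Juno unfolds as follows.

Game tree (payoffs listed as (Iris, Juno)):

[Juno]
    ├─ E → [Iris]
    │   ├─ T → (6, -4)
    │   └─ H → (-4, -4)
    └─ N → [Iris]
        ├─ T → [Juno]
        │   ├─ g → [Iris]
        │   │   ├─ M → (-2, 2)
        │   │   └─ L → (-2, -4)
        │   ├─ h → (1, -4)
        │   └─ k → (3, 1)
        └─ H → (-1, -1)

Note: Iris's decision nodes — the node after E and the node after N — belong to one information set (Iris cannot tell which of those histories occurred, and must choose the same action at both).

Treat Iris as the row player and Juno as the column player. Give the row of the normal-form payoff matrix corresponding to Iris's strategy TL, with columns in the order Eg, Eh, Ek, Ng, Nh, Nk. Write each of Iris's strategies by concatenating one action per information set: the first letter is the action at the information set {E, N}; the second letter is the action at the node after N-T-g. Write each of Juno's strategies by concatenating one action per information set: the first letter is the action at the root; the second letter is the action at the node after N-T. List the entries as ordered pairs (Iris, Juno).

(6,-4) (6,-4) (6,-4) (-2,-4) (1,-4) (3,1)

vs Eg: Juno plays E → Iris plays T at [E] → (6, -4)
vs Eh: Juno plays E → Iris plays T at [E] → (6, -4)
vs Ek: Juno plays E → Iris plays T at [E] → (6, -4)
vs Ng: Juno plays N → Iris plays T at [N] → Juno plays g at [N-T] → Iris plays L at [N-T-g] → (-2, -4)
vs Nh: Juno plays N → Iris plays T at [N] → Juno plays h at [N-T] → (1, -4)
vs Nk: Juno plays N → Iris plays T at [N] → Juno plays k at [N-T] → (3, 1)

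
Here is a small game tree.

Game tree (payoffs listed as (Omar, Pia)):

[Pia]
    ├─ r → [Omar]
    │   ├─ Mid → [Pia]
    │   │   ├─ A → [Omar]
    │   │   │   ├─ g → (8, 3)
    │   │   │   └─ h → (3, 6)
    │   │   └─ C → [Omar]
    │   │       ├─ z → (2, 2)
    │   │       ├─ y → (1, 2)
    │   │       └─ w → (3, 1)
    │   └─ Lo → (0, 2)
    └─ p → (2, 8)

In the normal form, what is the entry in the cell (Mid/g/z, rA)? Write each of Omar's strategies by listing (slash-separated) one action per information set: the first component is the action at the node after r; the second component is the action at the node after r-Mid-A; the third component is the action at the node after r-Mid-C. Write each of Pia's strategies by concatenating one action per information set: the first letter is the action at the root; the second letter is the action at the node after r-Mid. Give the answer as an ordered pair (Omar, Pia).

(8, 3)

Trace the play path from the root:
  Pia plays r
  Omar plays Mid at [r]
  Pia plays A at [r-Mid]
  Omar plays g at [r-Mid-A]
→ terminal payoff (8, 3).
(Omar's choice at the node after r-Mid-C is never reached on this path, so it doesn't affect the outcome.)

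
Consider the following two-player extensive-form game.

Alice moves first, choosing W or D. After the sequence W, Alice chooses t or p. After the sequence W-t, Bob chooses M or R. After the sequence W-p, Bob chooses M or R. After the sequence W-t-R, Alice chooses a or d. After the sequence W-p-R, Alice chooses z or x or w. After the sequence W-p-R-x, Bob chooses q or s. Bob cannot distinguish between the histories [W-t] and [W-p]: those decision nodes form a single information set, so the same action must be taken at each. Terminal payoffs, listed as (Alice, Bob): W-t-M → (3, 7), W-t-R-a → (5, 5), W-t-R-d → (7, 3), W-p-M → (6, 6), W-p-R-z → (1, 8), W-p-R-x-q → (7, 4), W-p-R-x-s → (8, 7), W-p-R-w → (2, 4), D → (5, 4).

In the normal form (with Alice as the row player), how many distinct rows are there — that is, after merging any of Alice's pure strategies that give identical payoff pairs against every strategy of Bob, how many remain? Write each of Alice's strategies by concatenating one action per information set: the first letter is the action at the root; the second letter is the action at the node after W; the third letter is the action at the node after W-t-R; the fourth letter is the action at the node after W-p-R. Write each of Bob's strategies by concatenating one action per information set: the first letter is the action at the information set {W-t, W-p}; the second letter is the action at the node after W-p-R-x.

Alice has 24 pure strategies: Wtaz, Wtax, Wtaw, Wtdz, Wtdx, Wtdw, Wpaz, Wpax, Wpaw, Wpdz, Wpdx, Wpdw, Dtaz, Dtax, Dtaw, Dtdz, Dtdx, Dtdw, Dpaz, Dpax, Dpaw, Dpdz, Dpdx, Dpdw. Columns: Mq, Ms, Rq, Rs.
{Wtaz, Wtax, Wtaw} → row (3,7) (3,7) (5,5) (5,5)
{Wtdz, Wtdx, Wtdw} → row (3,7) (3,7) (7,3) (7,3)
{Wpaz, Wpdz} → row (6,6) (6,6) (1,8) (1,8)
{Wpax, Wpdx} → row (6,6) (6,6) (7,4) (8,7)
{Wpaw, Wpdw} → row (6,6) (6,6) (2,4) (2,4)
{Dtaz, Dtax, Dtaw, Dtdz, Dtdx, Dtdw, Dpaz, Dpax, Dpaw, Dpdz, Dpdx, Dpdw} → row (5,4) (5,4) (5,4) (5,4)
That's 6 distinct rows out of 24 strategies.

6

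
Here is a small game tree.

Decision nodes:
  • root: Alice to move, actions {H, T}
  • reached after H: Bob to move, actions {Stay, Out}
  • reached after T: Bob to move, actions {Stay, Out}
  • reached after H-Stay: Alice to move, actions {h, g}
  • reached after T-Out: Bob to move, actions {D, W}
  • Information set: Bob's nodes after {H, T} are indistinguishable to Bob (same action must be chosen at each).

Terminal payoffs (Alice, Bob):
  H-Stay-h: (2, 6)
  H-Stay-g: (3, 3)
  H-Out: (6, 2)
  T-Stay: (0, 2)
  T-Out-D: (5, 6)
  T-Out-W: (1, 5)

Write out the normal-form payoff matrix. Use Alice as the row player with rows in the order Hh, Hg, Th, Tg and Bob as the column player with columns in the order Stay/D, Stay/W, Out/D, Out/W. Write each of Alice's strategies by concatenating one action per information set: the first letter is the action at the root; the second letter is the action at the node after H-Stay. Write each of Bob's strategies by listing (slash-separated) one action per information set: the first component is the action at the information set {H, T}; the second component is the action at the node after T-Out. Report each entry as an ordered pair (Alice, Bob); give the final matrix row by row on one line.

Hh: (2,6) (2,6) (6,2) (6,2) | Hg: (3,3) (3,3) (6,2) (6,2) | Th: (0,2) (0,2) (5,6) (1,5) | Tg: (0,2) (0,2) (5,6) (1,5)

Row Hh: Stay/D→(2,6), Stay/W→(2,6), Out/D→(6,2), Out/W→(6,2)
Row Hg: Stay/D→(3,3), Stay/W→(3,3), Out/D→(6,2), Out/W→(6,2)
Row Th: Stay/D→(0,2), Stay/W→(0,2), Out/D→(5,6), Out/W→(1,5)
Row Tg: Stay/D→(0,2), Stay/W→(0,2), Out/D→(5,6), Out/W→(1,5)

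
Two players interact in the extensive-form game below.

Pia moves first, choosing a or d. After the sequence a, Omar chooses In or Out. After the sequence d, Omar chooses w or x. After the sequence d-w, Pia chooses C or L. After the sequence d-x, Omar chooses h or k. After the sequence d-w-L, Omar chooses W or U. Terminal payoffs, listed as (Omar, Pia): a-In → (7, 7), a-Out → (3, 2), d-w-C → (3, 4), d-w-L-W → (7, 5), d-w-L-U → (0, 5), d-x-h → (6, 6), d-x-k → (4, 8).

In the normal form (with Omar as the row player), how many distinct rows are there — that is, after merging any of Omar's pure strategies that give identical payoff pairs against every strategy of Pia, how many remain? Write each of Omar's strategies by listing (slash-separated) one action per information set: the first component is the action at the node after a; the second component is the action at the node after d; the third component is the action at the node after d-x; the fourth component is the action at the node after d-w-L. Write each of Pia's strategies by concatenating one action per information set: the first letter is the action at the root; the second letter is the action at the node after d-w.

8

Omar has 16 pure strategies: In/w/h/W, In/w/h/U, In/w/k/W, In/w/k/U, In/x/h/W, In/x/h/U, In/x/k/W, In/x/k/U, Out/w/h/W, Out/w/h/U, Out/w/k/W, Out/w/k/U, Out/x/h/W, Out/x/h/U, Out/x/k/W, Out/x/k/U. Columns: aC, aL, dC, dL.
{In/w/h/W, In/w/k/W} → row (7,7) (7,7) (3,4) (7,5)
{In/w/h/U, In/w/k/U} → row (7,7) (7,7) (3,4) (0,5)
{In/x/h/W, In/x/h/U} → row (7,7) (7,7) (6,6) (6,6)
{In/x/k/W, In/x/k/U} → row (7,7) (7,7) (4,8) (4,8)
{Out/w/h/W, Out/w/k/W} → row (3,2) (3,2) (3,4) (7,5)
{Out/w/h/U, Out/w/k/U} → row (3,2) (3,2) (3,4) (0,5)
{Out/x/h/W, Out/x/h/U} → row (3,2) (3,2) (6,6) (6,6)
{Out/x/k/W, Out/x/k/U} → row (3,2) (3,2) (4,8) (4,8)
That's 8 distinct rows out of 16 strategies.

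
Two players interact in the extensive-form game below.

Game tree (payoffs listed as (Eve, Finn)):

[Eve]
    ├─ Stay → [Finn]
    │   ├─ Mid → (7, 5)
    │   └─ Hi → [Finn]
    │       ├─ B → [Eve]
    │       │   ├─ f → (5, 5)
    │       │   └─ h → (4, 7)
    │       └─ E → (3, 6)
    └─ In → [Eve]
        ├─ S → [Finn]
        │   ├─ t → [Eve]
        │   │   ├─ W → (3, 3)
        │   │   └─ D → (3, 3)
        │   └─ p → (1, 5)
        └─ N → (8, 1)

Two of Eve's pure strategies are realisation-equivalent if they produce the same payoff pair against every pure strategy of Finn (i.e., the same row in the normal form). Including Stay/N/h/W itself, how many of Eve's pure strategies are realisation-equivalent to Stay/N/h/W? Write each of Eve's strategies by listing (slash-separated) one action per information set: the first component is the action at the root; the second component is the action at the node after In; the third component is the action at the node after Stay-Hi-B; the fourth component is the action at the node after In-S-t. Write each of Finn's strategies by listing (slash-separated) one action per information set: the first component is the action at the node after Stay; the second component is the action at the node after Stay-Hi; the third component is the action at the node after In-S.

Row for Stay/N/h/W (columns Mid/B/t, Mid/B/p, Mid/E/t, Mid/E/p, Hi/B/t, Hi/B/p, Hi/E/t, Hi/E/p): (7,5) (7,5) (7,5) (7,5) (4,7) (4,7) (3,6) (3,6).
Under Stay/N/h/W, Eve's choice at the node after In and at the node after In-S-t can never be reached regardless of what Finn does, so varying those choices leaves every outcome unchanged.
Holding the reachable choices fixed and varying the unreachable ones freely already gives 2 × 2 = 4 equivalent strategies.
No other strategy reproduces this row, so those 4 are the full class: Stay/S/h/W, Stay/S/h/D, Stay/N/h/W, Stay/N/h/D.

4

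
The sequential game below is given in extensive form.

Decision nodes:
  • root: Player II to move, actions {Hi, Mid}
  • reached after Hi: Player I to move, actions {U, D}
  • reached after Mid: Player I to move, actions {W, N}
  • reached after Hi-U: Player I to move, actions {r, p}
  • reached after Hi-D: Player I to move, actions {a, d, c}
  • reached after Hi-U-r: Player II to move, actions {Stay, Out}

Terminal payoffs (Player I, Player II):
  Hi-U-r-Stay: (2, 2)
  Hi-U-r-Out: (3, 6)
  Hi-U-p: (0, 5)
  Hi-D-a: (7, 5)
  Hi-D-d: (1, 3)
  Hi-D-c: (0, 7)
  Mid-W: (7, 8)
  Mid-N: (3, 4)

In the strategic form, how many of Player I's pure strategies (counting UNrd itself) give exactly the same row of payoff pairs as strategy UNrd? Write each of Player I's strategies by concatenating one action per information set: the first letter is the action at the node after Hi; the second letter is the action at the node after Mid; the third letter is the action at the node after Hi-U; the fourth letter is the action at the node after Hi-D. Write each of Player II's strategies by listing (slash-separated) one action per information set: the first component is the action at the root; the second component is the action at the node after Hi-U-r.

3

Row for UNrd (columns Hi/Stay, Hi/Out, Mid/Stay, Mid/Out): (2,2) (3,6) (3,4) (3,4).
Under UNrd, Player I's choice at the node after Hi-D can never be reached regardless of what Player II does, so varying those choices leaves every outcome unchanged.
Holding the reachable choices fixed and varying the unreachable one freely already gives 3 equivalent strategies.
No other strategy reproduces this row, so those 3 are the full class: UNra, UNrd, UNrc.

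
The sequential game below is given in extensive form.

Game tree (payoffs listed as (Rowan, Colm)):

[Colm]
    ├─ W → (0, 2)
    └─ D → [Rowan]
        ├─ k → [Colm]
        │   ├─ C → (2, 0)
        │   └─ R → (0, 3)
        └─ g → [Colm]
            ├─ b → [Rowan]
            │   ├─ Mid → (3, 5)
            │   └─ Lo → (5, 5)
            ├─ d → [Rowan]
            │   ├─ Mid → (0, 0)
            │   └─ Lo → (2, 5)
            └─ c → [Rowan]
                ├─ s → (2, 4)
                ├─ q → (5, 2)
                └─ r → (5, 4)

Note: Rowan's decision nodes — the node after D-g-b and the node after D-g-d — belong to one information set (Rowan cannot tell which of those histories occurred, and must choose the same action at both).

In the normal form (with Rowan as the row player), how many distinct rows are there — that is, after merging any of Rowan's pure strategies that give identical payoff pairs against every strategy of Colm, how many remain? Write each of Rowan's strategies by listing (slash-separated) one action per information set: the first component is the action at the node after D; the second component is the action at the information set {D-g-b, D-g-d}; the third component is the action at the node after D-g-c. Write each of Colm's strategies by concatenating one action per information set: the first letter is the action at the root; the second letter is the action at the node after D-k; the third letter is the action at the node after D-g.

7

Rowan has 12 pure strategies: k/Mid/s, k/Mid/q, k/Mid/r, k/Lo/s, k/Lo/q, k/Lo/r, g/Mid/s, g/Mid/q, g/Mid/r, g/Lo/s, g/Lo/q, g/Lo/r. Columns: WCb, WCd, WCc, WRb, WRd, WRc, DCb, DCd, DCc, DRb, DRd, DRc.
{k/Mid/s, k/Mid/q, k/Mid/r, k/Lo/s, k/Lo/q, k/Lo/r} → row (0,2) (0,2) (0,2) (0,2) (0,2) (0,2) (2,0) (2,0) (2,0) (0,3) (0,3) (0,3)
{g/Mid/s} → row (0,2) (0,2) (0,2) (0,2) (0,2) (0,2) (3,5) (0,0) (2,4) (3,5) (0,0) (2,4)
{g/Mid/q} → row (0,2) (0,2) (0,2) (0,2) (0,2) (0,2) (3,5) (0,0) (5,2) (3,5) (0,0) (5,2)
{g/Mid/r} → row (0,2) (0,2) (0,2) (0,2) (0,2) (0,2) (3,5) (0,0) (5,4) (3,5) (0,0) (5,4)
{g/Lo/s} → row (0,2) (0,2) (0,2) (0,2) (0,2) (0,2) (5,5) (2,5) (2,4) (5,5) (2,5) (2,4)
{g/Lo/q} → row (0,2) (0,2) (0,2) (0,2) (0,2) (0,2) (5,5) (2,5) (5,2) (5,5) (2,5) (5,2)
{g/Lo/r} → row (0,2) (0,2) (0,2) (0,2) (0,2) (0,2) (5,5) (2,5) (5,4) (5,5) (2,5) (5,4)
That's 7 distinct rows out of 12 strategies.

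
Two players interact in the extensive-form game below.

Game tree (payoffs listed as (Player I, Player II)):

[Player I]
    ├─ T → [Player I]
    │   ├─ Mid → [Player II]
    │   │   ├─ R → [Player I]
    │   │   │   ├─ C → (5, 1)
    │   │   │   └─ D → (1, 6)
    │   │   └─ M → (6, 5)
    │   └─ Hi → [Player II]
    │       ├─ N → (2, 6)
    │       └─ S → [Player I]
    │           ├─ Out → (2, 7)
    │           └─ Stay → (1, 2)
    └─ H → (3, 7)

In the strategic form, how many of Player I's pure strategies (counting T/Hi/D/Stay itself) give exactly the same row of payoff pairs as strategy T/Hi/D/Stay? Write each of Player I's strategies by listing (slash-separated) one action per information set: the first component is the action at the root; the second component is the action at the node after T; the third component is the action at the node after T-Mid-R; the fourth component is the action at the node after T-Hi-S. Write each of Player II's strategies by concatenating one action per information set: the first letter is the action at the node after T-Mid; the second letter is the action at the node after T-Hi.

2

Row for T/Hi/D/Stay (columns RN, RS, MN, MS): (2,6) (1,2) (2,6) (1,2).
Under T/Hi/D/Stay, Player I's choice at the node after T-Mid-R can never be reached regardless of what Player II does, so varying those choices leaves every outcome unchanged.
Holding the reachable choices fixed and varying the unreachable one freely already gives 2 equivalent strategies.
No other strategy reproduces this row, so those 2 are the full class: T/Hi/C/Stay, T/Hi/D/Stay.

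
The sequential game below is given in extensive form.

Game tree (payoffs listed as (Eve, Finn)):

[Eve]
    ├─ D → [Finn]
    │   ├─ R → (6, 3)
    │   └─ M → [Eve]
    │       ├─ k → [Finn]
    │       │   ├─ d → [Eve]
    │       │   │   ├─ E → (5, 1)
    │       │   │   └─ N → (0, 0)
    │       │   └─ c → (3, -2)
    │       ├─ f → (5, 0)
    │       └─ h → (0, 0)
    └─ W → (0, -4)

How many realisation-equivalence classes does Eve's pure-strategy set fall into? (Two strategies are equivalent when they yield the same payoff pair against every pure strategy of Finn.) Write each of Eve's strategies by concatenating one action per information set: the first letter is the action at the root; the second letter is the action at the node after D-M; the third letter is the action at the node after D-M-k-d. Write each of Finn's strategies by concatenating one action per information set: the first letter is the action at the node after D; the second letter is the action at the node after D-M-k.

Eve has 12 pure strategies: DkE, DkN, DfE, DfN, DhE, DhN, WkE, WkN, WfE, WfN, WhE, WhN. Columns: Rd, Rc, Md, Mc.
{DkE} → row (6,3) (6,3) (5,1) (3,-2)
{DkN} → row (6,3) (6,3) (0,0) (3,-2)
{DfE, DfN} → row (6,3) (6,3) (5,0) (5,0)
{DhE, DhN} → row (6,3) (6,3) (0,0) (0,0)
{WkE, WkN, WfE, WfN, WhE, WhN} → row (0,-4) (0,-4) (0,-4) (0,-4)
That's 5 distinct rows out of 12 strategies.

5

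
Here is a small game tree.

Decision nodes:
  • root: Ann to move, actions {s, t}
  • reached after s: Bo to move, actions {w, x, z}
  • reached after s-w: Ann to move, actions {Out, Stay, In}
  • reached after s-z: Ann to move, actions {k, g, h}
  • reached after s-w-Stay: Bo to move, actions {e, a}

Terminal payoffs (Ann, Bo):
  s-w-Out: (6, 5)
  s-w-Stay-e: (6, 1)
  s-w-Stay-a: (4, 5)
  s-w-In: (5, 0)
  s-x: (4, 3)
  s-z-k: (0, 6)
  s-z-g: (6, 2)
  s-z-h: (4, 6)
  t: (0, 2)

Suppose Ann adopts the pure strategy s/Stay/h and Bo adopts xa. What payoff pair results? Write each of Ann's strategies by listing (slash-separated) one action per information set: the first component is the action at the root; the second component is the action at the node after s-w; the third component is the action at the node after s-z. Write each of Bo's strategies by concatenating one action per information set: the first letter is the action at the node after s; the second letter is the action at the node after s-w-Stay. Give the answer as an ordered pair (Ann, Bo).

Trace the play path from the root:
  Ann plays s
  Bo plays x at [s]
→ terminal payoff (4, 3).
(Ann's choice at the node after s-w is never reached on this path, so it doesn't affect the outcome.)

(4, 3)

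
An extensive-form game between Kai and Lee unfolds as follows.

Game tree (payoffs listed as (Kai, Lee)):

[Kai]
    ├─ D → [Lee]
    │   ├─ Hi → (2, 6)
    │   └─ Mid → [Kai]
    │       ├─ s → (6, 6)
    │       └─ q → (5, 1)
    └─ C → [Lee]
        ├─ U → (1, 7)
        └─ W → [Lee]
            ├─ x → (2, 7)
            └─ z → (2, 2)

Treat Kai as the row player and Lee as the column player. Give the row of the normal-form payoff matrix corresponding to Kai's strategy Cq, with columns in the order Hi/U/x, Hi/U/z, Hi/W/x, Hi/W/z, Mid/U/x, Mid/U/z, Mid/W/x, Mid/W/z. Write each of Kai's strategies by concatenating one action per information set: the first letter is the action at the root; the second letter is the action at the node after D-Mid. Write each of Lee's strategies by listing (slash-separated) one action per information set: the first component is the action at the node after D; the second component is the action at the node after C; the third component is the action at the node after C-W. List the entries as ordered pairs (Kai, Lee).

(1,7) (1,7) (2,7) (2,2) (1,7) (1,7) (2,7) (2,2)

vs Hi/U/x: Kai plays C → Lee plays U at [C] → (1, 7)
vs Hi/U/z: Kai plays C → Lee plays U at [C] → (1, 7)
vs Hi/W/x: Kai plays C → Lee plays W at [C] → Lee plays x at [C-W] → (2, 7)
vs Hi/W/z: Kai plays C → Lee plays W at [C] → Lee plays z at [C-W] → (2, 2)
vs Mid/U/x: Kai plays C → Lee plays U at [C] → (1, 7)
vs Mid/U/z: Kai plays C → Lee plays U at [C] → (1, 7)
vs Mid/W/x: Kai plays C → Lee plays W at [C] → Lee plays x at [C-W] → (2, 7)
vs Mid/W/z: Kai plays C → Lee plays W at [C] → Lee plays z at [C-W] → (2, 2)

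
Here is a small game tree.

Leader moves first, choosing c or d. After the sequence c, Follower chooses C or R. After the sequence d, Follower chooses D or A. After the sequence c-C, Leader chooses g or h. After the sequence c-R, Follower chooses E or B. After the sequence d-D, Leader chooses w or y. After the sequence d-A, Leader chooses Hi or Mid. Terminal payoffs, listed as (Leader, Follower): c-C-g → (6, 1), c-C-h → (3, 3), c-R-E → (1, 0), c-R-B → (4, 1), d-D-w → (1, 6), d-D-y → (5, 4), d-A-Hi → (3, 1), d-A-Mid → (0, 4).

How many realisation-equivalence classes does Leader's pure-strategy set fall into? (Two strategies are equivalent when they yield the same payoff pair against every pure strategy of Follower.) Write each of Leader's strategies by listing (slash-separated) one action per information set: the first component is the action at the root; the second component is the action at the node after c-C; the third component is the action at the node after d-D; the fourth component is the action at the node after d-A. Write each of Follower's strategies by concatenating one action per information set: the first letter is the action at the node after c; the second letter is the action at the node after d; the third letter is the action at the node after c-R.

Leader has 16 pure strategies: c/g/w/Hi, c/g/w/Mid, c/g/y/Hi, c/g/y/Mid, c/h/w/Hi, c/h/w/Mid, c/h/y/Hi, c/h/y/Mid, d/g/w/Hi, d/g/w/Mid, d/g/y/Hi, d/g/y/Mid, d/h/w/Hi, d/h/w/Mid, d/h/y/Hi, d/h/y/Mid. Columns: CDE, CDB, CAE, CAB, RDE, RDB, RAE, RAB.
{c/g/w/Hi, c/g/w/Mid, c/g/y/Hi, c/g/y/Mid} → row (6,1) (6,1) (6,1) (6,1) (1,0) (4,1) (1,0) (4,1)
{c/h/w/Hi, c/h/w/Mid, c/h/y/Hi, c/h/y/Mid} → row (3,3) (3,3) (3,3) (3,3) (1,0) (4,1) (1,0) (4,1)
{d/g/w/Hi, d/h/w/Hi} → row (1,6) (1,6) (3,1) (3,1) (1,6) (1,6) (3,1) (3,1)
{d/g/w/Mid, d/h/w/Mid} → row (1,6) (1,6) (0,4) (0,4) (1,6) (1,6) (0,4) (0,4)
{d/g/y/Hi, d/h/y/Hi} → row (5,4) (5,4) (3,1) (3,1) (5,4) (5,4) (3,1) (3,1)
{d/g/y/Mid, d/h/y/Mid} → row (5,4) (5,4) (0,4) (0,4) (5,4) (5,4) (0,4) (0,4)
That's 6 distinct rows out of 16 strategies.

6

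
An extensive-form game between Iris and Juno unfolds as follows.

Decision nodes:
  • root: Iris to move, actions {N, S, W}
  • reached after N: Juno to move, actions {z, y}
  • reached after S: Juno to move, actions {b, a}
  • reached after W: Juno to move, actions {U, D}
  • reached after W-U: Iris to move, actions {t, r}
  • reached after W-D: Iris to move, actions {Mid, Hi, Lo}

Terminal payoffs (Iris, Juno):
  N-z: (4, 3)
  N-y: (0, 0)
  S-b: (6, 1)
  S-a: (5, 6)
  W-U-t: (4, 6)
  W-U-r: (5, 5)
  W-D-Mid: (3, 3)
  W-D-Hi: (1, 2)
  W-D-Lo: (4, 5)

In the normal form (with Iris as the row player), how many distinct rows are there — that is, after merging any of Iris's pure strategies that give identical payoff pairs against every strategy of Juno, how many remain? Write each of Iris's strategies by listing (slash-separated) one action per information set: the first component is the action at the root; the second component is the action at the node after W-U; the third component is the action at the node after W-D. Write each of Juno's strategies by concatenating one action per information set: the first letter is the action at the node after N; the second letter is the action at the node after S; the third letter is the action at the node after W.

8

Iris has 18 pure strategies: N/t/Mid, N/t/Hi, N/t/Lo, N/r/Mid, N/r/Hi, N/r/Lo, S/t/Mid, S/t/Hi, S/t/Lo, S/r/Mid, S/r/Hi, S/r/Lo, W/t/Mid, W/t/Hi, W/t/Lo, W/r/Mid, W/r/Hi, W/r/Lo. Columns: zbU, zbD, zaU, zaD, ybU, ybD, yaU, yaD.
{N/t/Mid, N/t/Hi, N/t/Lo, N/r/Mid, N/r/Hi, N/r/Lo} → row (4,3) (4,3) (4,3) (4,3) (0,0) (0,0) (0,0) (0,0)
{S/t/Mid, S/t/Hi, S/t/Lo, S/r/Mid, S/r/Hi, S/r/Lo} → row (6,1) (6,1) (5,6) (5,6) (6,1) (6,1) (5,6) (5,6)
{W/t/Mid} → row (4,6) (3,3) (4,6) (3,3) (4,6) (3,3) (4,6) (3,3)
{W/t/Hi} → row (4,6) (1,2) (4,6) (1,2) (4,6) (1,2) (4,6) (1,2)
{W/t/Lo} → row (4,6) (4,5) (4,6) (4,5) (4,6) (4,5) (4,6) (4,5)
{W/r/Mid} → row (5,5) (3,3) (5,5) (3,3) (5,5) (3,3) (5,5) (3,3)
{W/r/Hi} → row (5,5) (1,2) (5,5) (1,2) (5,5) (1,2) (5,5) (1,2)
{W/r/Lo} → row (5,5) (4,5) (5,5) (4,5) (5,5) (4,5) (5,5) (4,5)
That's 8 distinct rows out of 18 strategies.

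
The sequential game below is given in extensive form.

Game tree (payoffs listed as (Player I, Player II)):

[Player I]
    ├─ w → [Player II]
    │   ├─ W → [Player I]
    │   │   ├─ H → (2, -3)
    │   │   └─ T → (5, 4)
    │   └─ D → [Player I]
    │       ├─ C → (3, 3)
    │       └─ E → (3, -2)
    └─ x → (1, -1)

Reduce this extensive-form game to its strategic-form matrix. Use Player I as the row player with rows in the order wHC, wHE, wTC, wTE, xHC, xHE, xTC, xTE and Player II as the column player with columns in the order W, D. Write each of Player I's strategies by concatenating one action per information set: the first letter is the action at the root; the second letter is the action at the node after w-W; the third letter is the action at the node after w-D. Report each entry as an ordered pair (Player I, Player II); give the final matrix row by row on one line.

wHC: (2,-3) (3,3) | wHE: (2,-3) (3,-2) | wTC: (5,4) (3,3) | wTE: (5,4) (3,-2) | xHC: (1,-1) (1,-1) | xHE: (1,-1) (1,-1) | xTC: (1,-1) (1,-1) | xTE: (1,-1) (1,-1)

            W        D
 wHC   (2,-3)    (3,3)
 wHE   (2,-3)   (3,-2)
 wTC    (5,4)    (3,3)
 wTE    (5,4)   (3,-2)
 xHC   (1,-1)   (1,-1)
 xHE   (1,-1)   (1,-1)
 xTC   (1,-1)   (1,-1)
 xTE   (1,-1)   (1,-1)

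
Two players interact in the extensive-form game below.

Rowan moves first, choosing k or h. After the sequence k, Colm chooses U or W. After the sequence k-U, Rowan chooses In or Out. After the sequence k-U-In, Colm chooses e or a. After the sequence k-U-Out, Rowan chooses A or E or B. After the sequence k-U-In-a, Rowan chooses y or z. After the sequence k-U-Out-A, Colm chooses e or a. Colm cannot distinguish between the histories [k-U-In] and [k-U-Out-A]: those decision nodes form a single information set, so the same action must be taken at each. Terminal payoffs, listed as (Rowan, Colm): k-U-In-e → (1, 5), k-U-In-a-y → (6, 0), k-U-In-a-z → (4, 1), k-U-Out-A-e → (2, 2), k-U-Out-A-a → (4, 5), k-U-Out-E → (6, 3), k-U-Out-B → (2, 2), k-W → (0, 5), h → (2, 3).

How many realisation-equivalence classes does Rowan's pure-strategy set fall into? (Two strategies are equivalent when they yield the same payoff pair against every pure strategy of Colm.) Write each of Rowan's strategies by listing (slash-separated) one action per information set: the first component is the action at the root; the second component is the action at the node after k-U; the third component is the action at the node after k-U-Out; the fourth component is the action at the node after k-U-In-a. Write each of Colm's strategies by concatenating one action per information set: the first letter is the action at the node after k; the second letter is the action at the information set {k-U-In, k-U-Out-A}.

Rowan has 24 pure strategies: k/In/A/y, k/In/A/z, k/In/E/y, k/In/E/z, k/In/B/y, k/In/B/z, k/Out/A/y, k/Out/A/z, k/Out/E/y, k/Out/E/z, k/Out/B/y, k/Out/B/z, h/In/A/y, h/In/A/z, h/In/E/y, h/In/E/z, h/In/B/y, h/In/B/z, h/Out/A/y, h/Out/A/z, h/Out/E/y, h/Out/E/z, h/Out/B/y, h/Out/B/z. Columns: Ue, Ua, We, Wa.
{k/In/A/y, k/In/E/y, k/In/B/y} → row (1,5) (6,0) (0,5) (0,5)
{k/In/A/z, k/In/E/z, k/In/B/z} → row (1,5) (4,1) (0,5) (0,5)
{k/Out/A/y, k/Out/A/z} → row (2,2) (4,5) (0,5) (0,5)
{k/Out/E/y, k/Out/E/z} → row (6,3) (6,3) (0,5) (0,5)
{k/Out/B/y, k/Out/B/z} → row (2,2) (2,2) (0,5) (0,5)
{h/In/A/y, h/In/A/z, h/In/E/y, h/In/E/z, h/In/B/y, h/In/B/z, h/Out/A/y, h/Out/A/z, h/Out/E/y, h/Out/E/z, h/Out/B/y, h/Out/B/z} → row (2,3) (2,3) (2,3) (2,3)
That's 6 distinct rows out of 24 strategies.

6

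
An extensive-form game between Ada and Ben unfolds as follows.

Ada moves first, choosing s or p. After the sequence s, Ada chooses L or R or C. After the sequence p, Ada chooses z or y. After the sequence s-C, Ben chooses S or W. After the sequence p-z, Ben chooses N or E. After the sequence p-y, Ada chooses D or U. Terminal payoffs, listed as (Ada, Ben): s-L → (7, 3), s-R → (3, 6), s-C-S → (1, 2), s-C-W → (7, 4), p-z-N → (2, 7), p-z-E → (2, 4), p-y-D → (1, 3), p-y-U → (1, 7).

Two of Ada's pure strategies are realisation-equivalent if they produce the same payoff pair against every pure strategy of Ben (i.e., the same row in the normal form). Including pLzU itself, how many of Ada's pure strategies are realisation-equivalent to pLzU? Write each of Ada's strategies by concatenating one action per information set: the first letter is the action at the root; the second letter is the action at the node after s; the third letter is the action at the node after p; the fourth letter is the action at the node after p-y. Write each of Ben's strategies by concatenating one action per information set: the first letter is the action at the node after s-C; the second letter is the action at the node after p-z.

Row for pLzU (columns SN, SE, WN, WE): (2,7) (2,4) (2,7) (2,4).
Under pLzU, Ada's choice at the node after s and at the node after p-y can never be reached regardless of what Ben does, so varying those choices leaves every outcome unchanged.
Holding the reachable choices fixed and varying the unreachable ones freely already gives 3 × 2 = 6 equivalent strategies.
No other strategy reproduces this row, so those 6 are the full class: pLzD, pLzU, pRzD, pRzU, pCzD, pCzU.

6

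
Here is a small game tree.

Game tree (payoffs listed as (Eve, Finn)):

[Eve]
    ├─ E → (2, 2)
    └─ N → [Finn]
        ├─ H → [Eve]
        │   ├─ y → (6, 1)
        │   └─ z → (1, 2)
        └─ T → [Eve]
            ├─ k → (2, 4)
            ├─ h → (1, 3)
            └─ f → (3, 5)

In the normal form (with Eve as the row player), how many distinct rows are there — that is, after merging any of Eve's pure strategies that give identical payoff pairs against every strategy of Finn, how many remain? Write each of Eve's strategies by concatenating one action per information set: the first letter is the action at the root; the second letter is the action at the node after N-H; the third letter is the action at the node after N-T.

7

Eve has 12 pure strategies: Eyk, Eyh, Eyf, Ezk, Ezh, Ezf, Nyk, Nyh, Nyf, Nzk, Nzh, Nzf. Columns: H, T.
{Eyk, Eyh, Eyf, Ezk, Ezh, Ezf} → row (2,2) (2,2)
{Nyk} → row (6,1) (2,4)
{Nyh} → row (6,1) (1,3)
{Nyf} → row (6,1) (3,5)
{Nzk} → row (1,2) (2,4)
{Nzh} → row (1,2) (1,3)
{Nzf} → row (1,2) (3,5)
That's 7 distinct rows out of 12 strategies.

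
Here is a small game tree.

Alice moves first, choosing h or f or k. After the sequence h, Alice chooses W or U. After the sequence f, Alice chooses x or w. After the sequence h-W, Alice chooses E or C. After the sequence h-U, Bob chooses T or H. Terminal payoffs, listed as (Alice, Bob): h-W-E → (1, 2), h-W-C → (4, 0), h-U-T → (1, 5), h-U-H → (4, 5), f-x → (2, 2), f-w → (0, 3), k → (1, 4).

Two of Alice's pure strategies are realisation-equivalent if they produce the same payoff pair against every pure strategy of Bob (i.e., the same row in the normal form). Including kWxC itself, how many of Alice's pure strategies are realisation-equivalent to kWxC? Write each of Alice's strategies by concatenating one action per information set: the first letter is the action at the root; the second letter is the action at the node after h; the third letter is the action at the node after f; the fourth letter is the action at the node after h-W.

Row for kWxC (columns T, H): (1,4) (1,4).
Under kWxC, Alice's choice at the node after h and at the node after f and at the node after h-W can never be reached regardless of what Bob does, so varying those choices leaves every outcome unchanged.
Holding the reachable choices fixed and varying the unreachable ones freely already gives 2 × 2 × 2 = 8 equivalent strategies.
No other strategy reproduces this row, so those 8 are the full class: kWxE, kWxC, kWwE, kWwC, kUxE, kUxC, kUwE, kUwC.

8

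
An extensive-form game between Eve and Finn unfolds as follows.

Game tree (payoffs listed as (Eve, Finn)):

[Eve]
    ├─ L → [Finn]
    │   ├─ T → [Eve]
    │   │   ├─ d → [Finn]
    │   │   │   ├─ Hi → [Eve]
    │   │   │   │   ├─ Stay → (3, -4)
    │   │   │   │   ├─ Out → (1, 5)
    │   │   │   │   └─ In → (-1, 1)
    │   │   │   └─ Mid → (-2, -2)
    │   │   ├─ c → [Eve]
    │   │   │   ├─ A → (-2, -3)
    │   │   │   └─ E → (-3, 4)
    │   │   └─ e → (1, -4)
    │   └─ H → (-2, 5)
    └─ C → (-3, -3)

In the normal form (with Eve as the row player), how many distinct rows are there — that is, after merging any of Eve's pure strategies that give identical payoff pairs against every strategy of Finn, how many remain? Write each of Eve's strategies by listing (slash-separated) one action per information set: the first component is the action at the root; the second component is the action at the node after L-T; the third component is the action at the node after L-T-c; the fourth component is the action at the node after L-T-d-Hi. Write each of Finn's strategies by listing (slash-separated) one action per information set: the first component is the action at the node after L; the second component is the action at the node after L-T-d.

7

Eve has 36 pure strategies: L/d/A/Stay, L/d/A/Out, L/d/A/In, L/d/E/Stay, L/d/E/Out, L/d/E/In, L/c/A/Stay, L/c/A/Out, L/c/A/In, L/c/E/Stay, L/c/E/Out, L/c/E/In, L/e/A/Stay, L/e/A/Out, L/e/A/In, L/e/E/Stay, L/e/E/Out, L/e/E/In, C/d/A/Stay, C/d/A/Out, C/d/A/In, C/d/E/Stay, C/d/E/Out, C/d/E/In, C/c/A/Stay, C/c/A/Out, C/c/A/In, C/c/E/Stay, C/c/E/Out, C/c/E/In, C/e/A/Stay, C/e/A/Out, C/e/A/In, C/e/E/Stay, C/e/E/Out, C/e/E/In. Columns: T/Hi, T/Mid, H/Hi, H/Mid.
{L/d/A/Stay, L/d/E/Stay} → row (3,-4) (-2,-2) (-2,5) (-2,5)
{L/d/A/Out, L/d/E/Out} → row (1,5) (-2,-2) (-2,5) (-2,5)
{L/d/A/In, L/d/E/In} → row (-1,1) (-2,-2) (-2,5) (-2,5)
{L/c/A/Stay, L/c/A/Out, L/c/A/In} → row (-2,-3) (-2,-3) (-2,5) (-2,5)
{L/c/E/Stay, L/c/E/Out, L/c/E/In} → row (-3,4) (-3,4) (-2,5) (-2,5)
{L/e/A/Stay, L/e/A/Out, L/e/A/In, L/e/E/Stay, L/e/E/Out, L/e/E/In} → row (1,-4) (1,-4) (-2,5) (-2,5)
{C/d/A/Stay, C/d/A/Out, C/d/A/In, C/d/E/Stay, C/d/E/Out, C/d/E/In, C/c/A/Stay, C/c/A/Out, C/c/A/In, C/c/E/Stay, C/c/E/Out, C/c/E/In, C/e/A/Stay, C/e/A/Out, C/e/A/In, C/e/E/Stay, C/e/E/Out, C/e/E/In} → row (-3,-3) (-3,-3) (-3,-3) (-3,-3)
That's 7 distinct rows out of 36 strategies.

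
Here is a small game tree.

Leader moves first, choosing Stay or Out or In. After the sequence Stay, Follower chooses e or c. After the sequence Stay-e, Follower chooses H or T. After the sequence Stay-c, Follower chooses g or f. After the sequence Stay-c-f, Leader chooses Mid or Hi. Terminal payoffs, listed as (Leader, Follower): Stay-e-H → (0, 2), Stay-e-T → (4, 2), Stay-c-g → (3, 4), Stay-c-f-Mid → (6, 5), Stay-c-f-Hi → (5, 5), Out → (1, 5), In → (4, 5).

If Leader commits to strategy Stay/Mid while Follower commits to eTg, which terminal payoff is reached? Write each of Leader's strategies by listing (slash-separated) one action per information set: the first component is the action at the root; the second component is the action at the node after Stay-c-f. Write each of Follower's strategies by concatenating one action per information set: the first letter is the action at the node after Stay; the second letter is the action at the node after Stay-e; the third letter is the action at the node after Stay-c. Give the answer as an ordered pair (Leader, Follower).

(4, 2)

Trace the play path from the root:
  Leader plays Stay
  Follower plays e at [Stay]
  Follower plays T at [Stay-e]
→ terminal payoff (4, 2).
(Leader's choice at the node after Stay-c-f is never reached on this path, so it doesn't affect the outcome.)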